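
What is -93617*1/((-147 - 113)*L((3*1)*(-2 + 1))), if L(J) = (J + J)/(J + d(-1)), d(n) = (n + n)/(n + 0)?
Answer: 93617/1560 ≈ 60.011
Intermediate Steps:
d(n) = 2 (d(n) = (2*n)/n = 2)
L(J) = 2*J/(2 + J) (L(J) = (J + J)/(J + 2) = (2*J)/(2 + J) = 2*J/(2 + J))
-93617*1/((-147 - 113)*L((3*1)*(-2 + 1))) = -93617*(2 + (3*1)*(-2 + 1))/(6*(-147 - 113)*(-2 + 1)) = -93617/((2*(3*(-1))/(2 + 3*(-1)))*(-260)) = -93617/((2*(-3)/(2 - 3))*(-260)) = -93617/((2*(-3)/(-1))*(-260)) = -93617/((2*(-3)*(-1))*(-260)) = -93617/(6*(-260)) = -93617/(-1560) = -93617*(-1/1560) = 93617/1560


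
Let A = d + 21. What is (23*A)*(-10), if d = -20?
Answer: -230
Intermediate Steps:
A = 1 (A = -20 + 21 = 1)
(23*A)*(-10) = (23*1)*(-10) = 23*(-10) = -230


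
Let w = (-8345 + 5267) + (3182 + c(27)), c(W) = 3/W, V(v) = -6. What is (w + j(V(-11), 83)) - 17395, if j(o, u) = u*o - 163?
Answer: -161567/9 ≈ -17952.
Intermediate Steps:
j(o, u) = -163 + o*u (j(o, u) = o*u - 163 = -163 + o*u)
w = 937/9 (w = (-8345 + 5267) + (3182 + 3/27) = -3078 + (3182 + 3*(1/27)) = -3078 + (3182 + ⅑) = -3078 + 28639/9 = 937/9 ≈ 104.11)
(w + j(V(-11), 83)) - 17395 = (937/9 + (-163 - 6*83)) - 17395 = (937/9 + (-163 - 498)) - 17395 = (937/9 - 661) - 17395 = -5012/9 - 17395 = -161567/9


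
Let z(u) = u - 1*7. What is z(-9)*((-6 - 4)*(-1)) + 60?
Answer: -100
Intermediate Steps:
z(u) = -7 + u (z(u) = u - 7 = -7 + u)
z(-9)*((-6 - 4)*(-1)) + 60 = (-7 - 9)*((-6 - 4)*(-1)) + 60 = -(-160)*(-1) + 60 = -16*10 + 60 = -160 + 60 = -100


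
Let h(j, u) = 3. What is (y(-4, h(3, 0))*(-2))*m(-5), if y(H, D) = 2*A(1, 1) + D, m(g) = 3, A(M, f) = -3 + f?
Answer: 6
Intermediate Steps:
y(H, D) = -4 + D (y(H, D) = 2*(-3 + 1) + D = 2*(-2) + D = -4 + D)
(y(-4, h(3, 0))*(-2))*m(-5) = ((-4 + 3)*(-2))*3 = -1*(-2)*3 = 2*3 = 6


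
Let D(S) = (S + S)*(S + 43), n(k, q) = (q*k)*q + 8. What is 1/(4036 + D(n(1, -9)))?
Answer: 1/27532 ≈ 3.6321e-5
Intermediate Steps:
n(k, q) = 8 + k*q² (n(k, q) = (k*q)*q + 8 = k*q² + 8 = 8 + k*q²)
D(S) = 2*S*(43 + S) (D(S) = (2*S)*(43 + S) = 2*S*(43 + S))
1/(4036 + D(n(1, -9))) = 1/(4036 + 2*(8 + 1*(-9)²)*(43 + (8 + 1*(-9)²))) = 1/(4036 + 2*(8 + 1*81)*(43 + (8 + 1*81))) = 1/(4036 + 2*(8 + 81)*(43 + (8 + 81))) = 1/(4036 + 2*89*(43 + 89)) = 1/(4036 + 2*89*132) = 1/(4036 + 23496) = 1/27532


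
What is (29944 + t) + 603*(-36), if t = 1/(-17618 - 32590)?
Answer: 413513087/50208 ≈ 8236.0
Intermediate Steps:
t = -1/50208 (t = 1/(-50208) = -1/50208 ≈ -1.9917e-5)
(29944 + t) + 603*(-36) = (29944 - 1/50208) + 603*(-36) = 1503428351/50208 - 21708 = 413513087/50208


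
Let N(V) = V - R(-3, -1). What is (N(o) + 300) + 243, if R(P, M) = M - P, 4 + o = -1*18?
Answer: 519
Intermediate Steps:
o = -22 (o = -4 - 1*18 = -4 - 18 = -22)
N(V) = -2 + V (N(V) = V - (-1 - 1*(-3)) = V - (-1 + 3) = V - 1*2 = V - 2 = -2 + V)
(N(o) + 300) + 243 = ((-2 - 22) + 300) + 243 = (-24 + 300) + 243 = 276 + 243 = 519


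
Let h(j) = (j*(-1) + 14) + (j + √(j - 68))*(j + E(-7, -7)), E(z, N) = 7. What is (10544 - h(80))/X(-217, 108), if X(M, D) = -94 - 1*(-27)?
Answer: -3650/67 + 174*√3/67 ≈ -49.979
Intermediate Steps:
X(M, D) = -67 (X(M, D) = -94 + 27 = -67)
h(j) = 14 - j + (7 + j)*(j + √(-68 + j)) (h(j) = (j*(-1) + 14) + (j + √(j - 68))*(j + 7) = (-j + 14) + (j + √(-68 + j))*(7 + j) = (14 - j) + (7 + j)*(j + √(-68 + j)) = 14 - j + (7 + j)*(j + √(-68 + j)))
(10544 - h(80))/X(-217, 108) = (10544 - (14 + 80² + 6*80 + 7*√(-68 + 80) + 80*√(-68 + 80)))/(-67) = (10544 - (14 + 6400 + 480 + 7*√12 + 80*√12))*(-1/67) = (10544 - (14 + 6400 + 480 + 7*(2*√3) + 80*(2*√3)))*(-1/67) = (10544 - (14 + 6400 + 480 + 14*√3 + 160*√3))*(-1/67) = (10544 - (6894 + 174*√3))*(-1/67) = (10544 + (-6894 - 174*√3))*(-1/67) = (3650 - 174*√3)*(-1/67) = -3650/67 + 174*√3/67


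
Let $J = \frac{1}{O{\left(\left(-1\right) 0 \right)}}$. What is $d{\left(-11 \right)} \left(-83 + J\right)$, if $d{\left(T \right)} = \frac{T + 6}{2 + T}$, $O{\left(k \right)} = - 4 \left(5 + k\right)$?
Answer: $- \frac{1661}{36} \approx -46.139$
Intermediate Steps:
$O{\left(k \right)} = -20 - 4 k$
$J = - \frac{1}{20}$ ($J = \frac{1}{-20 - 4 \left(\left(-1\right) 0\right)} = \frac{1}{-20 - 0} = \frac{1}{-20 + 0} = \frac{1}{-20} = - \frac{1}{20} \approx -0.05$)
$d{\left(T \right)} = \frac{6 + T}{2 + T}$
$d{\left(-11 \right)} \left(-83 + J\right) = \frac{6 - 11}{2 - 11} \left(-83 - \frac{1}{20}\right) = \frac{1}{-9} \left(-5\right) \left(- \frac{1661}{20}\right) = \left(- \frac{1}{9}\right) \left(-5\right) \left(- \frac{1661}{20}\right) = \frac{5}{9} \left(- \frac{1661}{20}\right) = - \frac{1661}{36}$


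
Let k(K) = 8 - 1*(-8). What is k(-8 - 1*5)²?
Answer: 256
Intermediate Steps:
k(K) = 16 (k(K) = 8 + 8 = 16)
k(-8 - 1*5)² = 16² = 256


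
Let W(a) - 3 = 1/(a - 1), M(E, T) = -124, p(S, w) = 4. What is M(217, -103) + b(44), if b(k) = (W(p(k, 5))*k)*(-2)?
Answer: -1252/3 ≈ -417.33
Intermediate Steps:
W(a) = 3 + 1/(-1 + a) (W(a) = 3 + 1/(a - 1) = 3 + 1/(-1 + a))
b(k) = -20*k/3 (b(k) = (((-2 + 3*4)/(-1 + 4))*k)*(-2) = (((-2 + 12)/3)*k)*(-2) = (((1/3)*10)*k)*(-2) = (10*k/3)*(-2) = -20*k/3)
M(217, -103) + b(44) = -124 - 20/3*44 = -124 - 880/3 = -1252/3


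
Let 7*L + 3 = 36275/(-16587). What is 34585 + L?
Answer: 4015543729/116109 ≈ 34584.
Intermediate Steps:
L = -86036/116109 (L = -3/7 + (36275/(-16587))/7 = -3/7 + (36275*(-1/16587))/7 = -3/7 + (⅐)*(-36275/16587) = -3/7 - 36275/116109 = -86036/116109 ≈ -0.74099)
34585 + L = 34585 - 86036/116109 = 4015543729/116109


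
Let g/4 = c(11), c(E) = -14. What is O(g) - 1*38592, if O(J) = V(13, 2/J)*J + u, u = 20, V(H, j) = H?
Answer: -39300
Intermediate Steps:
g = -56 (g = 4*(-14) = -56)
O(J) = 20 + 13*J (O(J) = 13*J + 20 = 20 + 13*J)
O(g) - 1*38592 = (20 + 13*(-56)) - 1*38592 = (20 - 728) - 38592 = -708 - 38592 = -39300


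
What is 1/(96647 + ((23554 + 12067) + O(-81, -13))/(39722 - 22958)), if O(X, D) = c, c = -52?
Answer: 16764/1620225877 ≈ 1.0347e-5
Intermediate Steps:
O(X, D) = -52
1/(96647 + ((23554 + 12067) + O(-81, -13))/(39722 - 22958)) = 1/(96647 + ((23554 + 12067) - 52)/(39722 - 22958)) = 1/(96647 + (35621 - 52)/16764) = 1/(96647 + 35569*(1/16764)) = 1/(96647 + 35569/16764) = 1/(1620225877/16764) = 16764/1620225877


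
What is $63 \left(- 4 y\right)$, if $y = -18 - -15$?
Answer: $756$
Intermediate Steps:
$y = -3$ ($y = -18 + 15 = -3$)
$63 \left(- 4 y\right) = 63 \left(\left(-4\right) \left(-3\right)\right) = 63 \cdot 12 = 756$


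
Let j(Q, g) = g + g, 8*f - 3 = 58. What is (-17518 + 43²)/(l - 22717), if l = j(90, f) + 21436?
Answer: 62676/5063 ≈ 12.379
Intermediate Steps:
f = 61/8 (f = 3/8 + (⅛)*58 = 3/8 + 29/4 = 61/8 ≈ 7.6250)
j(Q, g) = 2*g
l = 85805/4 (l = 2*(61/8) + 21436 = 61/4 + 21436 = 85805/4 ≈ 21451.)
(-17518 + 43²)/(l - 22717) = (-17518 + 43²)/(85805/4 - 22717) = (-17518 + 1849)/(-5063/4) = -15669*(-4/5063) = 62676/5063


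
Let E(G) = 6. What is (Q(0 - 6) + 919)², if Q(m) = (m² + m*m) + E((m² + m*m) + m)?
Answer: 994009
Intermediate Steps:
Q(m) = 6 + 2*m² (Q(m) = (m² + m*m) + 6 = (m² + m²) + 6 = 2*m² + 6 = 6 + 2*m²)
(Q(0 - 6) + 919)² = ((6 + 2*(0 - 6)²) + 919)² = ((6 + 2*(-6)²) + 919)² = ((6 + 2*36) + 919)² = ((6 + 72) + 919)² = (78 + 919)² = 997² = 994009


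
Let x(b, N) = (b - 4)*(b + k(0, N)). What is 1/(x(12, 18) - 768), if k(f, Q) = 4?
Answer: -1/640 ≈ -0.0015625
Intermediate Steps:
x(b, N) = (-4 + b)*(4 + b) (x(b, N) = (b - 4)*(b + 4) = (-4 + b)*(4 + b))
1/(x(12, 18) - 768) = 1/((-16 + 12²) - 768) = 1/((-16 + 144) - 768) = 1/(128 - 768) = 1/(-640) = -1/640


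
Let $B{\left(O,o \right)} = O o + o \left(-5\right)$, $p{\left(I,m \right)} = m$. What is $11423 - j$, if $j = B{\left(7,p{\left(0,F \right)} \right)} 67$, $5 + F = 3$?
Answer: $11691$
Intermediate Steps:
$F = -2$ ($F = -5 + 3 = -2$)
$B{\left(O,o \right)} = - 5 o + O o$ ($B{\left(O,o \right)} = O o - 5 o = - 5 o + O o$)
$j = -268$ ($j = - 2 \left(-5 + 7\right) 67 = \left(-2\right) 2 \cdot 67 = \left(-4\right) 67 = -268$)
$11423 - j = 11423 - -268 = 11423 + 268 = 11691$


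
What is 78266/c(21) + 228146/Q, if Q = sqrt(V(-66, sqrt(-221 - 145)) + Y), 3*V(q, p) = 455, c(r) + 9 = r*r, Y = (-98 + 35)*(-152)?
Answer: 39133/216 + 228146*sqrt(87549)/29183 ≈ 2494.3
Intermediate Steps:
Y = 9576 (Y = -63*(-152) = 9576)
c(r) = -9 + r**2 (c(r) = -9 + r*r = -9 + r**2)
V(q, p) = 455/3 (V(q, p) = (1/3)*455 = 455/3)
Q = sqrt(87549)/3 (Q = sqrt(455/3 + 9576) = sqrt(29183/3) = sqrt(87549)/3 ≈ 98.629)
78266/c(21) + 228146/Q = 78266/(-9 + 21**2) + 228146/((sqrt(87549)/3)) = 78266/(-9 + 441) + 228146*(sqrt(87549)/29183) = 78266/432 + 228146*sqrt(87549)/29183 = 78266*(1/432) + 228146*sqrt(87549)/29183 = 39133/216 + 228146*sqrt(87549)/29183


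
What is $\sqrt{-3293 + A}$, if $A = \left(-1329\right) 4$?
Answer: $i \sqrt{8609} \approx 92.785 i$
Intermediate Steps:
$A = -5316$
$\sqrt{-3293 + A} = \sqrt{-3293 - 5316} = \sqrt{-8609} = i \sqrt{8609}$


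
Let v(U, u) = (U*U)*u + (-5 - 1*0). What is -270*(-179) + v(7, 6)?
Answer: 48619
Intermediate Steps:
v(U, u) = -5 + u*U² (v(U, u) = U²*u + (-5 + 0) = u*U² - 5 = -5 + u*U²)
-270*(-179) + v(7, 6) = -270*(-179) + (-5 + 6*7²) = 48330 + (-5 + 6*49) = 48330 + (-5 + 294) = 48330 + 289 = 48619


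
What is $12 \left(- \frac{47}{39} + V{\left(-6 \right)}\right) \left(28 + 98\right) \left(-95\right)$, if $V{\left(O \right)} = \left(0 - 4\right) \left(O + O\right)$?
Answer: $- \frac{87381000}{13} \approx -6.7216 \cdot 10^{6}$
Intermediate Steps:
$V{\left(O \right)} = - 8 O$ ($V{\left(O \right)} = - 4 \cdot 2 O = - 8 O$)
$12 \left(- \frac{47}{39} + V{\left(-6 \right)}\right) \left(28 + 98\right) \left(-95\right) = 12 \left(- \frac{47}{39} - -48\right) \left(28 + 98\right) \left(-95\right) = 12 \left(\left(-47\right) \frac{1}{39} + 48\right) 126 \left(-95\right) = 12 \left(- \frac{47}{39} + 48\right) 126 \left(-95\right) = 12 \cdot \frac{1825}{39} \cdot 126 \left(-95\right) = 12 \cdot \frac{76650}{13} \left(-95\right) = \frac{919800}{13} \left(-95\right) = - \frac{87381000}{13}$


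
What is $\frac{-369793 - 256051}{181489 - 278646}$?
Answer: $\frac{625844}{97157} \approx 6.4416$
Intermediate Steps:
$\frac{-369793 - 256051}{181489 - 278646} = - \frac{625844}{-97157} = \left(-625844\right) \left(- \frac{1}{97157}\right) = \frac{625844}{97157}$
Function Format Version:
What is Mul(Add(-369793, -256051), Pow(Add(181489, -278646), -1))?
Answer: Rational(625844, 97157) ≈ 6.4416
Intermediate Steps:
Mul(Add(-369793, -256051), Pow(Add(181489, -278646), -1)) = Mul(-625844, Pow(-97157, -1)) = Mul(-625844, Rational(-1, 97157)) = Rational(625844, 97157)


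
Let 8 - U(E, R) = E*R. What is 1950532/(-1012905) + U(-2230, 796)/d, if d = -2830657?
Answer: -7319282570164/2867186628585 ≈ -2.5528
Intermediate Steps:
U(E, R) = 8 - E*R
1950532/(-1012905) + U(-2230, 796)/d = 1950532/(-1012905) + (8 - 1*(-2230)*796)/(-2830657) = 1950532*(-1/1012905) + (8 + 1775080)*(-1/2830657) = -1950532/1012905 + 1775088*(-1/2830657) = -1950532/1012905 - 1775088/2830657 = -7319282570164/2867186628585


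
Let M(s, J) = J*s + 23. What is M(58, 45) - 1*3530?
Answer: -897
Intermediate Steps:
M(s, J) = 23 + J*s
M(58, 45) - 1*3530 = (23 + 45*58) - 1*3530 = (23 + 2610) - 3530 = 2633 - 3530 = -897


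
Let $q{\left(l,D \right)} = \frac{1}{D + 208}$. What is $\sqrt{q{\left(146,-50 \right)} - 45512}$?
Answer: $\frac{i \sqrt{1136161410}}{158} \approx 213.34 i$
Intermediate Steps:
$q{\left(l,D \right)} = \frac{1}{208 + D}$
$\sqrt{q{\left(146,-50 \right)} - 45512} = \sqrt{\frac{1}{208 - 50} - 45512} = \sqrt{\frac{1}{158} - 45512} = \sqrt{- \frac{7190895}{158}} = \frac{i \sqrt{1136161410}}{158}$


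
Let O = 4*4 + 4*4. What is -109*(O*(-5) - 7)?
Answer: 18203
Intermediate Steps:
O = 32 (O = 16 + 16 = 32)
-109*(O*(-5) - 7) = -109*(32*(-5) - 7) = -109*(-160 - 7) = -109*(-167) = 18203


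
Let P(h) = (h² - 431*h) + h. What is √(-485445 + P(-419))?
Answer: I*√129714 ≈ 360.16*I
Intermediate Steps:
P(h) = h² - 430*h
√(-485445 + P(-419)) = √(-485445 - 419*(-430 - 419)) = √(-485445 - 419*(-849)) = √(-485445 + 355731) = √(-129714) = I*√129714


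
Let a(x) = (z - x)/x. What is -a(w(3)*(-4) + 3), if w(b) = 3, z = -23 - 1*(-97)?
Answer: 83/9 ≈ 9.2222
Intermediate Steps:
z = 74 (z = -23 + 97 = 74)
a(x) = (74 - x)/x
-a(w(3)*(-4) + 3) = -(74 - (3*(-4) + 3))/(3*(-4) + 3) = -(74 - (-12 + 3))/(-12 + 3) = -(74 - 1*(-9))/(-9) = -(-1)*(74 + 9)/9 = -(-1)*83/9 = -1*(-83/9) = 83/9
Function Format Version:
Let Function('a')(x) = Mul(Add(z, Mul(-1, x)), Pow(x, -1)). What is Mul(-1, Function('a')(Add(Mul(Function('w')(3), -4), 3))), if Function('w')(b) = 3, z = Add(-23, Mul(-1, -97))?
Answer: Rational(83, 9) ≈ 9.2222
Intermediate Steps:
z = 74 (z = Add(-23, 97) = 74)
Function('a')(x) = Mul(Pow(x, -1), Add(74, Mul(-1, x))) (Function('a')(x) = Mul(Add(74, Mul(-1, x)), Pow(x, -1)) = Mul(Pow(x, -1), Add(74, Mul(-1, x))))
Mul(-1, Function('a')(Add(Mul(Function('w')(3), -4), 3))) = Mul(-1, Mul(Pow(Add(Mul(3, -4), 3), -1), Add(74, Mul(-1, Add(Mul(3, -4), 3))))) = Mul(-1, Mul(Pow(Add(-12, 3), -1), Add(74, Mul(-1, Add(-12, 3))))) = Mul(-1, Mul(Pow(-9, -1), Add(74, Mul(-1, -9)))) = Mul(-1, Mul(Rational(-1, 9), Add(74, 9))) = Mul(-1, Mul(Rational(-1, 9), 83)) = Mul(-1, Rational(-83, 9)) = Rational(83, 9)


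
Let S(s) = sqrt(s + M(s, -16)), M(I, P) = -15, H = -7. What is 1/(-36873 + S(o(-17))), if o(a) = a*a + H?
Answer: -12291/453205954 - sqrt(267)/1359617862 ≈ -2.7132e-5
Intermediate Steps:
o(a) = -7 + a**2 (o(a) = a*a - 7 = a**2 - 7 = -7 + a**2)
S(s) = sqrt(-15 + s) (S(s) = sqrt(s - 15) = sqrt(-15 + s))
1/(-36873 + S(o(-17))) = 1/(-36873 + sqrt(-15 + (-7 + (-17)**2))) = 1/(-36873 + sqrt(-15 + (-7 + 289))) = 1/(-36873 + sqrt(-15 + 282)) = 1/(-36873 + sqrt(267))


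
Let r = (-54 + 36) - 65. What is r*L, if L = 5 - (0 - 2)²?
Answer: -83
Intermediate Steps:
r = -83 (r = -18 - 65 = -83)
L = 1 (L = 5 - 1*(-2)² = 5 - 1*4 = 5 - 4 = 1)
r*L = -83*1 = -83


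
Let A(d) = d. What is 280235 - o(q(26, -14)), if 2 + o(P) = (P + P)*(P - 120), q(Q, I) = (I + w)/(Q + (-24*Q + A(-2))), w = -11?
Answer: 80711135/288 ≈ 2.8025e+5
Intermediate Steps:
q(Q, I) = (-11 + I)/(-2 - 23*Q) (q(Q, I) = (I - 11)/(Q + (-24*Q - 2)) = (-11 + I)/(Q + (-2 - 24*Q)) = (-11 + I)/(-2 - 23*Q))
o(P) = -2 + 2*P*(-120 + P) (o(P) = -2 + (P + P)*(P - 120) = -2 + (2*P)*(-120 + P) = -2 + 2*P*(-120 + P))
280235 - o(q(26, -14)) = 280235 - (-2 - 240*(11 - 1*(-14))/(2 + 23*26) + 2*((11 - 1*(-14))/(2 + 23*26))**2) = 280235 - (-2 - 240*(11 + 14)/(2 + 598) + 2*((11 + 14)/(2 + 598))**2) = 280235 - (-2 - 240*25/600 + 2*(25/600)**2) = 280235 - (-2 - 2*25/5 + 2*((1/600)*25)**2) = 280235 - (-2 - 240*1/24 + 2*(1/24)**2) = 280235 - (-2 - 10 + 2*(1/576)) = 280235 - (-2 - 10 + 1/288) = 280235 - 1*(-3455/288) = 280235 + 3455/288 = 80711135/288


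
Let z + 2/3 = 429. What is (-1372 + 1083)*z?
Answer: -371365/3 ≈ -1.2379e+5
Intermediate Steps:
z = 1285/3 (z = -2/3 + 429 = 1285/3 ≈ 428.33)
(-1372 + 1083)*z = (-1372 + 1083)*(1285/3) = -289*1285/3 = -371365/3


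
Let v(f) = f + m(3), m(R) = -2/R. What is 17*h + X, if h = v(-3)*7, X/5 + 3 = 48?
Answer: -634/3 ≈ -211.33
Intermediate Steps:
X = 225 (X = -15 + 5*48 = -15 + 240 = 225)
v(f) = -2/3 + f (v(f) = f - 2/3 = -2/3 + f)
h = -77/3 (h = (-2/3 - 3)*7 = -11/3*7 = -77/3 ≈ -25.667)
17*h + X = 17*(-77/3) + 225 = -1309/3 + 225 = -634/3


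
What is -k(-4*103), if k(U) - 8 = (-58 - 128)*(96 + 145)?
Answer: 44818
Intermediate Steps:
k(U) = -44818 (k(U) = 8 + (-58 - 128)*(96 + 145) = 8 - 186*241 = 8 - 44826 = -44818)
-k(-4*103) = -1*(-44818) = 44818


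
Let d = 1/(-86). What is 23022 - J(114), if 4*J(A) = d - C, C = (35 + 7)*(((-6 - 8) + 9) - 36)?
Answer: 7771477/344 ≈ 22592.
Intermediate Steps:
C = -1722 (C = 42*((-14 + 9) - 36) = 42*(-5 - 36) = 42*(-41) = -1722)
d = -1/86 ≈ -0.011628
J(A) = 148091/344 (J(A) = (-1/86 - 1*(-1722))/4 = (-1/86 + 1722)/4 = (¼)*(148091/86) = 148091/344)
23022 - J(114) = 23022 - 1*148091/344 = 23022 - 148091/344 = 7771477/344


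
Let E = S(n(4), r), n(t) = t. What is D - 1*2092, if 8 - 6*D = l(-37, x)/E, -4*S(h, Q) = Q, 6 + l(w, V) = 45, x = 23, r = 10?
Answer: -31321/15 ≈ -2088.1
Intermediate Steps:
l(w, V) = 39 (l(w, V) = -6 + 45 = 39)
S(h, Q) = -Q/4
E = -5/2 (E = -1/4*10 = -5/2 ≈ -2.5000)
D = 59/15 (D = 4/3 - 13/(2*(-5/2)) = 4/3 - 13*(-2)/(2*5) = 4/3 - 1/6*(-78/5) = 4/3 + 13/5 = 59/15 ≈ 3.9333)
D - 1*2092 = 59/15 - 1*2092 = 59/15 - 2092 = -31321/15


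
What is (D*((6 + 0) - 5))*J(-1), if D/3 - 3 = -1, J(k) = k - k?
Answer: 0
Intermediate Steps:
J(k) = 0
D = 6 (D = 9 + 3*(-1) = 9 - 3 = 6)
(D*((6 + 0) - 5))*J(-1) = (6*((6 + 0) - 5))*0 = (6*(6 - 5))*0 = (6*1)*0 = 6*0 = 0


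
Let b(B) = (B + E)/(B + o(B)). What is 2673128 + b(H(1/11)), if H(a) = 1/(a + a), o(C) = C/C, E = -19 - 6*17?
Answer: 34750433/13 ≈ 2.6731e+6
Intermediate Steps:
E = -121 (E = -19 - 102 = -121)
o(C) = 1
H(a) = 1/(2*a)
b(B) = (-121 + B)/(1 + B) (b(B) = (B - 121)/(B + 1) = (-121 + B)/(1 + B))
2673128 + b(H(1/11)) = 2673128 + (-121 + 1/(2*(1/11)))/(1 + 1/(2*(1/11))) = 2673128 + (-121 + (1/2)*11)/(1 + (1/2)*11) = 2673128 + (-121 + 11/2)/(1 + 11/2) = 2673128 - 231/2/(13/2) = 2673128 + (2/13)*(-231/2) = 2673128 - 231/13 = 34750433/13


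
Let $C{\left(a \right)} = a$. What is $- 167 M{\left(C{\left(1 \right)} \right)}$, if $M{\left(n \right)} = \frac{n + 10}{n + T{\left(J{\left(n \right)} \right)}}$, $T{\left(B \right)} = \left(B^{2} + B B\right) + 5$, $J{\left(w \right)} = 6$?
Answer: $- \frac{1837}{78} \approx -23.551$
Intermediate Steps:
$T{\left(B \right)} = 5 + 2 B^{2}$ ($T{\left(B \right)} = \left(B^{2} + B^{2}\right) + 5 = 2 B^{2} + 5 = 5 + 2 B^{2}$)
$M{\left(n \right)} = \frac{10 + n}{77 + n}$ ($M{\left(n \right)} = \frac{n + 10}{n + \left(5 + 2 \cdot 6^{2}\right)} = \frac{10 + n}{n + \left(5 + 2 \cdot 36\right)} = \frac{10 + n}{n + \left(5 + 72\right)} = \frac{10 + n}{n + 77} = \frac{10 + n}{77 + n}$)
$- 167 M{\left(C{\left(1 \right)} \right)} = - 167 \frac{10 + 1}{77 + 1} = - 167 \cdot \frac{1}{78} \cdot 11 = - \frac{167 \cdot 11}{78} = \left(-1\right) \frac{1837}{78} = - \frac{1837}{78}$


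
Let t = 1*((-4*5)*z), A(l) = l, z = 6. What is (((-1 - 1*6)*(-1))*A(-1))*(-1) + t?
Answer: -113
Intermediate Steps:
t = -120 (t = 1*(-4*5*6) = 1*(-20*6) = 1*(-120) = -120)
(((-1 - 1*6)*(-1))*A(-1))*(-1) + t = (((-1 - 1*6)*(-1))*(-1))*(-1) - 120 = (((-1 - 6)*(-1))*(-1))*(-1) - 120 = (-7*(-1)*(-1))*(-1) - 120 = (7*(-1))*(-1) - 120 = -7*(-1) - 120 = 7 - 120 = -113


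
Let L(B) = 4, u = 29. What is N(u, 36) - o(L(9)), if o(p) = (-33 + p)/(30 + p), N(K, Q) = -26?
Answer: -855/34 ≈ -25.147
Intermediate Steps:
o(p) = (-33 + p)/(30 + p)
N(u, 36) - o(L(9)) = -26 - (-33 + 4)/(30 + 4) = -26 - (-29)/34 = -26 - 1*(-29/34) = -26 + 29/34 = -855/34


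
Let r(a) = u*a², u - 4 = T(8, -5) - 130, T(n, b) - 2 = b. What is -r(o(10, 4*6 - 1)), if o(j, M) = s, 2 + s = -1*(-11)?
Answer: 10449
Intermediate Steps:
T(n, b) = 2 + b
s = 9 (s = -2 - 1*(-11) = -2 + 11 = 9)
o(j, M) = 9
u = -129 (u = 4 + ((2 - 5) - 130) = 4 + (-3 - 130) = 4 - 133 = -129)
r(a) = -129*a²
-r(o(10, 4*6 - 1)) = -(-129)*9² = -(-129)*81 = -1*(-10449) = 10449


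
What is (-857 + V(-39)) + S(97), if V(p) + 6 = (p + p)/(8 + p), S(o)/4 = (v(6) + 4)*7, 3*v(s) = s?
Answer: -21467/31 ≈ -692.48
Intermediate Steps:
v(s) = s/3
S(o) = 168 (S(o) = 4*(((⅓)*6 + 4)*7) = 4*((2 + 4)*7) = 4*(6*7) = 4*42 = 168)
V(p) = -6 + 2*p/(8 + p) (V(p) = -6 + (p + p)/(8 + p) = -6 + (2*p)/(8 + p) = -6 + 2*p/(8 + p))
(-857 + V(-39)) + S(97) = (-857 + 4*(-12 - 1*(-39))/(8 - 39)) + 168 = (-857 + 4*(-12 + 39)/(-31)) + 168 = (-857 + 4*(-1/31)*27) + 168 = (-857 - 108/31) + 168 = -26675/31 + 168 = -21467/31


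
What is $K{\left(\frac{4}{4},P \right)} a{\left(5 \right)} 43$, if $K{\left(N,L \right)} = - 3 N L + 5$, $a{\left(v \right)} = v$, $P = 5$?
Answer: $-2150$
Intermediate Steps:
$K{\left(N,L \right)} = 5 - 3 L N$ ($K{\left(N,L \right)} = - 3 L N + 5 = 5 - 3 L N$)
$K{\left(\frac{4}{4},P \right)} a{\left(5 \right)} 43 = \left(5 - 15 \cdot \frac{4}{4}\right) 5 \cdot 43 = \left(5 - 15 \cdot 4 \cdot \frac{1}{4}\right) 5 \cdot 43 = \left(5 - 15 \cdot 1\right) 5 \cdot 43 = \left(5 - 15\right) 5 \cdot 43 = \left(-10\right) 5 \cdot 43 = \left(-50\right) 43 = -2150$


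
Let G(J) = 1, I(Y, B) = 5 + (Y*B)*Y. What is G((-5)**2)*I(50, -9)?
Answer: -22495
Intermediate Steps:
I(Y, B) = 5 + B*Y**2 (I(Y, B) = 5 + (B*Y)*Y = 5 + B*Y**2)
G((-5)**2)*I(50, -9) = 1*(5 - 9*50**2) = 1*(5 - 9*2500) = 1*(5 - 22500) = 1*(-22495) = -22495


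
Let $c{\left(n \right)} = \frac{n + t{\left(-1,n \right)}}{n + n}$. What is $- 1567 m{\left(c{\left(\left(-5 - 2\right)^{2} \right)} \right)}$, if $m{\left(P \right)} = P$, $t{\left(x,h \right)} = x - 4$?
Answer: $- \frac{34474}{49} \approx -703.55$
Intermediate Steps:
$t{\left(x,h \right)} = -4 + x$
$c{\left(n \right)} = \frac{-5 + n}{2 n}$ ($c{\left(n \right)} = \frac{n - 5}{n + n} = \frac{n - 5}{2 n} = \left(-5 + n\right) \frac{1}{2 n} = \frac{-5 + n}{2 n}$)
$- 1567 m{\left(c{\left(\left(-5 - 2\right)^{2} \right)} \right)} = - 1567 \frac{-5 + \left(-5 - 2\right)^{2}}{2 \left(-5 - 2\right)^{2}} = - 1567 \frac{-5 + \left(-7\right)^{2}}{2 \left(-7\right)^{2}} = - 1567 \frac{-5 + 49}{2 \cdot 49} = - 1567 \cdot \frac{1}{2} \cdot \frac{1}{49} \cdot 44 = \left(-1567\right) \frac{22}{49} = - \frac{34474}{49}$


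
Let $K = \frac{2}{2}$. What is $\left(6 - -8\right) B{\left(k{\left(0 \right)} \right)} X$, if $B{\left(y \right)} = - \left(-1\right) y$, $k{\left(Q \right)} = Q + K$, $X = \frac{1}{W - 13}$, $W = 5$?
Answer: $- \frac{7}{4} \approx -1.75$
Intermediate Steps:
$K = 1$ ($K = 2 \cdot \frac{1}{2} = 1$)
$X = - \frac{1}{8}$ ($X = \frac{1}{5 - 13} = \frac{1}{-8} = - \frac{1}{8} \approx -0.125$)
$k{\left(Q \right)} = 1 + Q$ ($k{\left(Q \right)} = Q + 1 = 1 + Q$)
$B{\left(y \right)} = y$
$\left(6 - -8\right) B{\left(k{\left(0 \right)} \right)} X = \left(6 - -8\right) \left(1 + 0\right) \left(- \frac{1}{8}\right) = \left(6 + 8\right) 1 \left(- \frac{1}{8}\right) = 14 \cdot 1 \left(- \frac{1}{8}\right) = 14 \left(- \frac{1}{8}\right) = - \frac{7}{4}$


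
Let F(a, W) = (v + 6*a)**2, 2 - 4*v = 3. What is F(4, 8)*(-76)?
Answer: -171475/4 ≈ -42869.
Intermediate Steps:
v = -1/4 (v = 1/2 - 1/4*3 = 1/2 - 3/4 = -1/4 ≈ -0.25000)
F(a, W) = (-1/4 + 6*a)**2
F(4, 8)*(-76) = ((-1 + 24*4)**2/16)*(-76) = ((-1 + 96)**2/16)*(-76) = ((1/16)*95**2)*(-76) = ((1/16)*9025)*(-76) = (9025/16)*(-76) = -171475/4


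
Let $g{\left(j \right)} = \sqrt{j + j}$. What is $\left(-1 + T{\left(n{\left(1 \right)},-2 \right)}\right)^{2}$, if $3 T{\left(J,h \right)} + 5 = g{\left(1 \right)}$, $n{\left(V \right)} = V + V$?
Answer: $\frac{\left(8 - \sqrt{2}\right)^{2}}{9} \approx 4.8192$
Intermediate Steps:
$n{\left(V \right)} = 2 V$
$g{\left(j \right)} = \sqrt{2} \sqrt{j}$ ($g{\left(j \right)} = \sqrt{2 j} = \sqrt{2} \sqrt{j}$)
$T{\left(J,h \right)} = - \frac{5}{3} + \frac{\sqrt{2}}{3}$ ($T{\left(J,h \right)} = - \frac{5}{3} + \frac{\sqrt{2} \sqrt{1}}{3} = - \frac{5}{3} + \frac{\sqrt{2} \cdot 1}{3} = - \frac{5}{3} + \frac{\sqrt{2}}{3}$)
$\left(-1 + T{\left(n{\left(1 \right)},-2 \right)}\right)^{2} = \left(-1 - \left(\frac{5}{3} - \frac{\sqrt{2}}{3}\right)\right)^{2} = \left(- \frac{8}{3} + \frac{\sqrt{2}}{3}\right)^{2}$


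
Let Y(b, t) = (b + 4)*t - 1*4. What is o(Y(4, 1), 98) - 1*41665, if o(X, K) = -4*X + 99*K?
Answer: -31979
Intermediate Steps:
Y(b, t) = -4 + t*(4 + b) (Y(b, t) = (4 + b)*t - 4 = t*(4 + b) - 4 = -4 + t*(4 + b))
o(Y(4, 1), 98) - 1*41665 = (-4*(-4 + 4*1 + 4*1) + 99*98) - 1*41665 = (-4*(-4 + 4 + 4) + 9702) - 41665 = (-4*4 + 9702) - 41665 = (-16 + 9702) - 41665 = 9686 - 41665 = -31979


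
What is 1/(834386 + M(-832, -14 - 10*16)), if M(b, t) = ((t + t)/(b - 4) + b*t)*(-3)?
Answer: 209/83616877 ≈ 2.4995e-6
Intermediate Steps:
M(b, t) = -6*t/(-4 + b) - 3*b*t (M(b, t) = ((2*t)/(-4 + b) + b*t)*(-3) = (2*t/(-4 + b) + b*t)*(-3) = (b*t + 2*t/(-4 + b))*(-3) = -6*t/(-4 + b) - 3*b*t)
1/(834386 + M(-832, -14 - 10*16)) = 1/(834386 + 3*(-14 - 10*16)*(-2 - 1*(-832)**2 + 4*(-832))/(-4 - 832)) = 1/(834386 + 3*(-14 - 160)*(-2 - 1*692224 - 3328)/(-836)) = 1/(834386 + 3*(-174)*(-1/836)*(-2 - 692224 - 3328)) = 1/(834386 + 3*(-174)*(-1/836)*(-695554)) = 1/(834386 - 90769797/209) = 1/(83616877/209) = 209/83616877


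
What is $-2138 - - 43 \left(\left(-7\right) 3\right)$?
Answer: $-3041$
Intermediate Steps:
$-2138 - - 43 \left(\left(-7\right) 3\right) = -2138 - \left(-43\right) \left(-21\right) = -2138 - 903 = -3041$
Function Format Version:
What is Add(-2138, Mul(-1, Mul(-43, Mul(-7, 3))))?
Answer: -3041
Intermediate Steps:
Add(-2138, Mul(-1, Mul(-43, Mul(-7, 3)))) = Add(-2138, Mul(-1, Mul(-43, -21))) = Add(-2138, Mul(-1, 903)) = Add(-2138, -903) = -3041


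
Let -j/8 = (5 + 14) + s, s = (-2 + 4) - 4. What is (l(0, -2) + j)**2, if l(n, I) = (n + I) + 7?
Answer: 17161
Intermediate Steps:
l(n, I) = 7 + I + n (l(n, I) = (I + n) + 7 = 7 + I + n)
s = -2 (s = 2 - 4 = -2)
j = -136 (j = -8*((5 + 14) - 2) = -8*(19 - 2) = -8*17 = -136)
(l(0, -2) + j)**2 = ((7 - 2 + 0) - 136)**2 = (5 - 136)**2 = (-131)**2 = 17161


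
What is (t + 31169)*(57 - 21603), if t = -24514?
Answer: -143388630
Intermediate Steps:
(t + 31169)*(57 - 21603) = (-24514 + 31169)*(57 - 21603) = 6655*(-21546) = -143388630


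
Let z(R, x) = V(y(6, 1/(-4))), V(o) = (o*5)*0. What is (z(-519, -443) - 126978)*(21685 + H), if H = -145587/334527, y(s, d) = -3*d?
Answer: -307035868741008/111509 ≈ -2.7535e+9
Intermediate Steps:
V(o) = 0 (V(o) = (5*o)*0 = 0)
z(R, x) = 0
H = -48529/111509 (H = -145587*1/334527 = -48529/111509 ≈ -0.43520)
(z(-519, -443) - 126978)*(21685 + H) = (0 - 126978)*(21685 - 48529/111509) = -126978*2418024136/111509 = -307035868741008/111509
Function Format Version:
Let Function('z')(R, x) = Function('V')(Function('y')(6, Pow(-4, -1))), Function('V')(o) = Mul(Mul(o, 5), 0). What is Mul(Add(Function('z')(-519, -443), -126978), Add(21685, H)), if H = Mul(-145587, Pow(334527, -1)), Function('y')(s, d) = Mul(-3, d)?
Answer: Rational(-307035868741008, 111509) ≈ -2.7535e+9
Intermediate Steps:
Function('V')(o) = 0 (Function('V')(o) = Mul(Mul(5, o), 0) = 0)
Function('z')(R, x) = 0
H = Rational(-48529, 111509) (H = Mul(-145587, Rational(1, 334527)) = Rational(-48529, 111509) ≈ -0.43520)
Mul(Add(Function('z')(-519, -443), -126978), Add(21685, H)) = Mul(Add(0, -126978), Add(21685, Rational(-48529, 111509))) = Mul(-126978, Rational(2418024136, 111509)) = Rational(-307035868741008, 111509)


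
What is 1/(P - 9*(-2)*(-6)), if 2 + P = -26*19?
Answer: -1/604 ≈ -0.0016556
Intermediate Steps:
P = -496 (P = -2 - 26*19 = -2 - 494 = -496)
1/(P - 9*(-2)*(-6)) = 1/(-496 - 9*(-2)*(-6)) = 1/(-496 + 18*(-6)) = 1/(-496 - 108) = 1/(-604) = -1/604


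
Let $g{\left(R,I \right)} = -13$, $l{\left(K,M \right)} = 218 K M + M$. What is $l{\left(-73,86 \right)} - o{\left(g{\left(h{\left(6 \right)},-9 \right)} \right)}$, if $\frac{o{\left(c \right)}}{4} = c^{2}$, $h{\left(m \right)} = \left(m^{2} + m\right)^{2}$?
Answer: $-1369194$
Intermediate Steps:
$h{\left(m \right)} = \left(m + m^{2}\right)^{2}$
$l{\left(K,M \right)} = M + 218 K M$ ($l{\left(K,M \right)} = 218 K M + M = M + 218 K M$)
$o{\left(c \right)} = 4 c^{2}$
$l{\left(-73,86 \right)} - o{\left(g{\left(h{\left(6 \right)},-9 \right)} \right)} = 86 \left(1 + 218 \left(-73\right)\right) - 4 \left(-13\right)^{2} = 86 \left(1 - 15914\right) - 4 \cdot 169 = 86 \left(-15913\right) - 676 = -1368518 - 676 = -1369194$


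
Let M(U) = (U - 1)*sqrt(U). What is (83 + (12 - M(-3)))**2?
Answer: 8977 + 760*I*sqrt(3) ≈ 8977.0 + 1316.4*I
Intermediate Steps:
M(U) = sqrt(U)*(-1 + U) (M(U) = (-1 + U)*sqrt(U) = sqrt(U)*(-1 + U))
(83 + (12 - M(-3)))**2 = (83 + (12 - sqrt(-3)*(-1 - 3)))**2 = (83 + (12 - I*sqrt(3)*(-4)))**2 = (83 + (12 - (-4)*I*sqrt(3)))**2 = (83 + (12 + 4*I*sqrt(3)))**2 = (95 + 4*I*sqrt(3))**2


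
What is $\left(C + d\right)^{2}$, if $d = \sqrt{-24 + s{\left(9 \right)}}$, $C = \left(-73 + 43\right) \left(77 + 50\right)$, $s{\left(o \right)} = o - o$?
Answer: $14516076 - 15240 i \sqrt{6} \approx 1.4516 \cdot 10^{7} - 37330.0 i$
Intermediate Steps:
$s{\left(o \right)} = 0$
$C = -3810$ ($C = \left(-30\right) 127 = -3810$)
$d = 2 i \sqrt{6}$ ($d = \sqrt{-24 + 0} = \sqrt{-24} = 2 i \sqrt{6} \approx 4.899 i$)
$\left(C + d\right)^{2} = \left(-3810 + 2 i \sqrt{6}\right)^{2}$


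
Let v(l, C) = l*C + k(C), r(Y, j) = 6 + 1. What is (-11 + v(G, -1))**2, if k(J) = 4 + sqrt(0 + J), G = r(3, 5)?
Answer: (14 - I)**2 ≈ 195.0 - 28.0*I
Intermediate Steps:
r(Y, j) = 7
G = 7
k(J) = 4 + sqrt(J)
v(l, C) = 4 + sqrt(C) + C*l (v(l, C) = l*C + (4 + sqrt(C)) = C*l + (4 + sqrt(C)) = 4 + sqrt(C) + C*l)
(-11 + v(G, -1))**2 = (-11 + (4 + sqrt(-1) - 1*7))**2 = (-11 + (4 + I - 7))**2 = (-11 + (-3 + I))**2 = (-14 + I)**2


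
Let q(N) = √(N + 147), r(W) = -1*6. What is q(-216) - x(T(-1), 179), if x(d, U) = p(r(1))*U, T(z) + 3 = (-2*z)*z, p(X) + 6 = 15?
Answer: -1611 + I*√69 ≈ -1611.0 + 8.3066*I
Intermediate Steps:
r(W) = -6
q(N) = √(147 + N)
p(X) = 9 (p(X) = -6 + 15 = 9)
T(z) = -3 - 2*z² (T(z) = -3 + (-2*z)*z = -3 - 2*z²)
x(d, U) = 9*U
q(-216) - x(T(-1), 179) = √(147 - 216) - 9*179 = √(-69) - 1*1611 = I*√69 - 1611 = -1611 + I*√69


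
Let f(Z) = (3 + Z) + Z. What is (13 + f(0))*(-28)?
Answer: -448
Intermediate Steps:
f(Z) = 3 + 2*Z
(13 + f(0))*(-28) = (13 + (3 + 2*0))*(-28) = (13 + (3 + 0))*(-28) = (13 + 3)*(-28) = 16*(-28) = -448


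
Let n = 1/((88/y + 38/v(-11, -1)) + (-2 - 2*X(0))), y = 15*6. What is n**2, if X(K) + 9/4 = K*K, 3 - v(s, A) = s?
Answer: 396900/15217801 ≈ 0.026081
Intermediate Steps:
v(s, A) = 3 - s
y = 90
X(K) = -9/4 + K**2 (X(K) = -9/4 + K*K = -9/4 + K**2)
n = 630/3901 (n = 1/((88/90 + 38/(3 - 1*(-11))) + (-2 - 2*(-9/4 + 0**2))) = 1/((88*(1/90) + 38/(3 + 11)) + (-2 - 2*(-9/4 + 0))) = 1/((44/45 + 38/14) + (-2 - 2*(-9/4))) = 1/((44/45 + 38*(1/14)) + (-2 + 9/2)) = 1/((44/45 + 19/7) + 5/2) = 1/(1163/315 + 5/2) = 1/(3901/630) = 630/3901 ≈ 0.16150)
n**2 = (630/3901)**2 = 396900/15217801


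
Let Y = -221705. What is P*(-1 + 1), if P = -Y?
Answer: 0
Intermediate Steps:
P = 221705 (P = -1*(-221705) = 221705)
P*(-1 + 1) = 221705*(-1 + 1) = 221705*0 = 0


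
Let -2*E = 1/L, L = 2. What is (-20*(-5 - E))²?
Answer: 9025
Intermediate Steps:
E = -¼ (E = -½/2 = -½*½ = -¼ ≈ -0.25000)
(-20*(-5 - E))² = (-20*(-5 - 1*(-¼)))² = (-20*(-5 + ¼))² = (-20*(-19/4))² = 95² = 9025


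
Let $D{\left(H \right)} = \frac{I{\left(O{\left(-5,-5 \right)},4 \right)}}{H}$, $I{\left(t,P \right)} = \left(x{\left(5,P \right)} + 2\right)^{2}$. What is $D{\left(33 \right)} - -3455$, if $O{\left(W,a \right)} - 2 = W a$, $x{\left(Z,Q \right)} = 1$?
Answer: $\frac{38008}{11} \approx 3455.3$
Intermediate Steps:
$O{\left(W,a \right)} = 2 + W a$
$I{\left(t,P \right)} = 9$ ($I{\left(t,P \right)} = \left(1 + 2\right)^{2} = 3^{2} = 9$)
$D{\left(H \right)} = \frac{9}{H}$
$D{\left(33 \right)} - -3455 = \frac{9}{33} - -3455 = 9 \cdot \frac{1}{33} + 3455 = \frac{3}{11} + 3455 = \frac{38008}{11}$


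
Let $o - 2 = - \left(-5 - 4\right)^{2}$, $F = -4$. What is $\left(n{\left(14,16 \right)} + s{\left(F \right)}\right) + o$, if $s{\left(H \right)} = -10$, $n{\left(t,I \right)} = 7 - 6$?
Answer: $-88$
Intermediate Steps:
$n{\left(t,I \right)} = 1$
$o = -79$ ($o = 2 - \left(-5 - 4\right)^{2} = 2 - \left(-9\right)^{2} = 2 - 81 = -79$)
$\left(n{\left(14,16 \right)} + s{\left(F \right)}\right) + o = \left(1 - 10\right) - 79 = -9 - 79 = -88$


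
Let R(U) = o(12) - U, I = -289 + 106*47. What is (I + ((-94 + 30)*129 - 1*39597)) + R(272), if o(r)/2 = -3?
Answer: -43438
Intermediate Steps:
o(r) = -6 (o(r) = 2*(-3) = -6)
I = 4693 (I = -289 + 4982 = 4693)
R(U) = -6 - U
(I + ((-94 + 30)*129 - 1*39597)) + R(272) = (4693 + ((-94 + 30)*129 - 1*39597)) + (-6 - 1*272) = (4693 + (-64*129 - 39597)) + (-6 - 272) = (4693 + (-8256 - 39597)) - 278 = (4693 - 47853) - 278 = -43160 - 278 = -43438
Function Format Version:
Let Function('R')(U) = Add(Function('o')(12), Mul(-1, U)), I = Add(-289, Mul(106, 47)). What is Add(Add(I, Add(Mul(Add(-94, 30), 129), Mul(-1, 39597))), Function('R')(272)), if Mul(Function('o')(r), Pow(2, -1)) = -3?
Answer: -43438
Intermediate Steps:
Function('o')(r) = -6 (Function('o')(r) = Mul(2, -3) = -6)
I = 4693 (I = Add(-289, 4982) = 4693)
Function('R')(U) = Add(-6, Mul(-1, U))
Add(Add(I, Add(Mul(Add(-94, 30), 129), Mul(-1, 39597))), Function('R')(272)) = Add(Add(4693, Add(Mul(Add(-94, 30), 129), Mul(-1, 39597))), Add(-6, Mul(-1, 272))) = Add(Add(4693, Add(Mul(-64, 129), -39597)), Add(-6, -272)) = Add(Add(4693, Add(-8256, -39597)), -278) = Add(Add(4693, -47853), -278) = Add(-43160, -278) = -43438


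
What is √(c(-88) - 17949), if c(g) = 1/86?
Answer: I*√132750718/86 ≈ 133.97*I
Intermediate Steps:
c(g) = 1/86
√(c(-88) - 17949) = √(1/86 - 17949) = √(-1543613/86) = I*√132750718/86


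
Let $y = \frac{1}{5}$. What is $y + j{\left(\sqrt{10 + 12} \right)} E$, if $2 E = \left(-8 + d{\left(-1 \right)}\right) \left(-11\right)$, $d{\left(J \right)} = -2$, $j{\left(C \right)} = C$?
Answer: $\frac{1}{5} + 55 \sqrt{22} \approx 258.17$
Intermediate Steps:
$E = 55$ ($E = \frac{\left(-8 - 2\right) \left(-11\right)}{2} = \frac{\left(-10\right) \left(-11\right)}{2} = \frac{1}{2} \cdot 110 = 55$)
$y = \frac{1}{5} \approx 0.2$
$y + j{\left(\sqrt{10 + 12} \right)} E = \frac{1}{5} + \sqrt{10 + 12} \cdot 55 = \frac{1}{5} + \sqrt{22} \cdot 55 = \frac{1}{5} + 55 \sqrt{22}$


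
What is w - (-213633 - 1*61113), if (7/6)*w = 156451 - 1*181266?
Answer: 253476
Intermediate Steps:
w = -21270 (w = 6*(156451 - 1*181266)/7 = 6*(156451 - 181266)/7 = (6/7)*(-24815) = -21270)
w - (-213633 - 1*61113) = -21270 - (-213633 - 1*61113) = -21270 - (-213633 - 61113) = -21270 - 1*(-274746) = -21270 + 274746 = 253476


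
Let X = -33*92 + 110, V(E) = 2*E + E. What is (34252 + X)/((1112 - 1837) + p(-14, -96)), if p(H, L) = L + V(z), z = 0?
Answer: -31326/821 ≈ -38.156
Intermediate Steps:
V(E) = 3*E
X = -2926 (X = -3036 + 110 = -2926)
p(H, L) = L (p(H, L) = L + 3*0 = L + 0 = L)
(34252 + X)/((1112 - 1837) + p(-14, -96)) = (34252 - 2926)/((1112 - 1837) - 96) = 31326/(-725 - 96) = 31326/(-821) = 31326*(-1/821) = -31326/821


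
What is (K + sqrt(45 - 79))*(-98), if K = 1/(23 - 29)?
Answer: 49/3 - 98*I*sqrt(34) ≈ 16.333 - 571.43*I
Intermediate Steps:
K = -1/6 (K = 1/(-6) = -1/6 ≈ -0.16667)
(K + sqrt(45 - 79))*(-98) = (-1/6 + sqrt(45 - 79))*(-98) = (-1/6 + sqrt(-34))*(-98) = (-1/6 + I*sqrt(34))*(-98) = 49/3 - 98*I*sqrt(34)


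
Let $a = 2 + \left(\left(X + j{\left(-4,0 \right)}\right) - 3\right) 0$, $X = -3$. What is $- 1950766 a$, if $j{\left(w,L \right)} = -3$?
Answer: $-3901532$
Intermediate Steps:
$a = 2$ ($a = 2 + \left(\left(-3 - 3\right) - 3\right) 0 = 2 + \left(-6 - 3\right) 0 = 2 - 0 = 2 + 0 = 2$)
$- 1950766 a = \left(-1950766\right) 2 = -3901532$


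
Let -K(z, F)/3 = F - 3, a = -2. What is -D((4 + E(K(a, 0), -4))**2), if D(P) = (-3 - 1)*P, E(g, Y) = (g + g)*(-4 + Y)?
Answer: 78400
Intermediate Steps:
K(z, F) = 9 - 3*F (K(z, F) = -3*(F - 3) = -3*(-3 + F) = 9 - 3*F)
E(g, Y) = 2*g*(-4 + Y) (E(g, Y) = (2*g)*(-4 + Y) = 2*g*(-4 + Y))
D(P) = -4*P
-D((4 + E(K(a, 0), -4))**2) = -(-4)*(4 + 2*(9 - 3*0)*(-4 - 4))**2 = -(-4)*(4 + 2*(9 + 0)*(-8))**2 = -(-4)*(4 + 2*9*(-8))**2 = -(-4)*(4 - 144)**2 = -(-4)*(-140)**2 = -(-4)*19600 = -1*(-78400) = 78400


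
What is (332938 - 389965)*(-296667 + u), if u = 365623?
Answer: -3932353812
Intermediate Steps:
(332938 - 389965)*(-296667 + u) = (332938 - 389965)*(-296667 + 365623) = -57027*68956 = -3932353812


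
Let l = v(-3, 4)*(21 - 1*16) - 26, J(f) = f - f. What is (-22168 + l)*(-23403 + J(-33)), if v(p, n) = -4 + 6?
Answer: 519172152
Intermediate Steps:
v(p, n) = 2
J(f) = 0
l = -16 (l = 2*(21 - 1*16) - 26 = 2*(21 - 16) - 26 = 2*5 - 26 = 10 - 26 = -16)
(-22168 + l)*(-23403 + J(-33)) = (-22168 - 16)*(-23403 + 0) = -22184*(-23403) = 519172152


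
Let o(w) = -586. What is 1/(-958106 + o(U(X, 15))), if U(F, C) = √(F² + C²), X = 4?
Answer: -1/958692 ≈ -1.0431e-6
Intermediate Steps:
U(F, C) = √(C² + F²)
1/(-958106 + o(U(X, 15))) = 1/(-958106 - 586) = 1/(-958692) = -1/958692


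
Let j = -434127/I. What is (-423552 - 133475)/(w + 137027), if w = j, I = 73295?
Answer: -40827293965/10042959838 ≈ -4.0653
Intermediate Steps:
j = -434127/73295 ≈ -5.9230
w = -434127/73295 ≈ -5.9230
(-423552 - 133475)/(w + 137027) = (-423552 - 133475)/(-434127/73295 + 137027) = -557027/10042959838/73295 = -557027*73295/10042959838 = -40827293965/10042959838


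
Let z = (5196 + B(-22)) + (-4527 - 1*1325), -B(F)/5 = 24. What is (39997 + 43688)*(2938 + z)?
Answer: 180926970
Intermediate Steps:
B(F) = -120 (B(F) = -5*24 = -120)
z = -776 (z = (5196 - 120) + (-4527 - 1*1325) = 5076 + (-4527 - 1325) = 5076 - 5852 = -776)
(39997 + 43688)*(2938 + z) = (39997 + 43688)*(2938 - 776) = 83685*2162 = 180926970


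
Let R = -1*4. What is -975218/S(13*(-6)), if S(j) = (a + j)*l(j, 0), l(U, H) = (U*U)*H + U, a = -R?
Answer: -487609/2886 ≈ -168.96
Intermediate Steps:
R = -4
a = 4 (a = -1*(-4) = 4)
l(U, H) = U + H*U**2 (l(U, H) = U**2*H + U = H*U**2 + U = U + H*U**2)
S(j) = j*(4 + j) (S(j) = (4 + j)*(j*(1 + 0*j)) = (4 + j)*(j*(1 + 0)) = (4 + j)*(j*1) = (4 + j)*j = j*(4 + j))
-975218/S(13*(-6)) = -975218*(-1/(78*(4 + 13*(-6)))) = -975218*(-1/(78*(4 - 78))) = -975218/((-78*(-74))) = -975218/5772 = -975218*1/5772 = -487609/2886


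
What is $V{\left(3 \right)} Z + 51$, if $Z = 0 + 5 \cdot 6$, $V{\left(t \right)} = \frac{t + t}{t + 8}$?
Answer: $\frac{741}{11} \approx 67.364$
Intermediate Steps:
$V{\left(t \right)} = \frac{2 t}{8 + t}$
$Z = 30$ ($Z = 0 + 30 = 30$)
$V{\left(3 \right)} Z + 51 = 2 \cdot 3 \frac{1}{8 + 3} \cdot 30 + 51 = 2 \cdot 3 \cdot \frac{1}{11} \cdot 30 + 51 = \frac{6}{11} \cdot 30 + 51 = \frac{180}{11} + 51 = \frac{741}{11}$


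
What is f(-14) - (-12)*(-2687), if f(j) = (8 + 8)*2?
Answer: -32212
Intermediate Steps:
f(j) = 32 (f(j) = 16*2 = 32)
f(-14) - (-12)*(-2687) = 32 - (-12)*(-2687) = 32 - 1*32244 = 32 - 32244 = -32212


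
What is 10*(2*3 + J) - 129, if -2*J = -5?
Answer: -44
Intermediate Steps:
J = 5/2 (J = -½*(-5) = 5/2 ≈ 2.5000)
10*(2*3 + J) - 129 = 10*(2*3 + 5/2) - 129 = 10*(6 + 5/2) - 129 = 10*(17/2) - 129 = 85 - 129 = -44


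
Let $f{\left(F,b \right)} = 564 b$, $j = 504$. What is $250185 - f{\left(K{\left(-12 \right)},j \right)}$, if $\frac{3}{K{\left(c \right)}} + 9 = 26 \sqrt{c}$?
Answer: $-34071$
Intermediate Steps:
$K{\left(c \right)} = \frac{3}{-9 + 26 \sqrt{c}}$
$250185 - f{\left(K{\left(-12 \right)},j \right)} = 250185 - 564 \cdot 504 = 250185 - 284256 = -34071$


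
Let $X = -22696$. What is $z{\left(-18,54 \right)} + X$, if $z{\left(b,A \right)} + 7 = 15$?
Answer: $-22688$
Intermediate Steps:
$z{\left(b,A \right)} = 8$ ($z{\left(b,A \right)} = -7 + 15 = 8$)
$z{\left(-18,54 \right)} + X = 8 - 22696 = -22688$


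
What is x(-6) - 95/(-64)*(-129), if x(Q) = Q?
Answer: -12639/64 ≈ -197.48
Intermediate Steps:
x(-6) - 95/(-64)*(-129) = -6 - 95/(-64)*(-129) = -6 - 95*(-1/64)*(-129) = -6 + (95/64)*(-129) = -6 - 12255/64 = -12639/64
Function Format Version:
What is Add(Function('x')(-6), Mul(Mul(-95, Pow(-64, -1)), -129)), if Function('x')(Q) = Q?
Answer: Rational(-12639, 64) ≈ -197.48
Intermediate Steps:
Add(Function('x')(-6), Mul(Mul(-95, Pow(-64, -1)), -129)) = Add(-6, Mul(Mul(-95, Pow(-64, -1)), -129)) = Add(-6, Mul(Mul(-95, Rational(-1, 64)), -129)) = Add(-6, Mul(Rational(95, 64), -129)) = Add(-6, Rational(-12255, 64)) = Rational(-12639, 64)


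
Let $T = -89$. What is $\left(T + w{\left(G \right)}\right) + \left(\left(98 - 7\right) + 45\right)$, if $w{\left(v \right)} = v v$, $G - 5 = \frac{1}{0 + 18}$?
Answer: $\frac{23509}{324} \approx 72.559$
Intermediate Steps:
$G = \frac{91}{18}$ ($G = 5 + \frac{1}{0 + 18} = 5 + \frac{1}{18} = \frac{91}{18} \approx 5.0556$)
$w{\left(v \right)} = v^{2}$
$\left(T + w{\left(G \right)}\right) + \left(\left(98 - 7\right) + 45\right) = \left(-89 + \left(\frac{91}{18}\right)^{2}\right) + \left(\left(98 - 7\right) + 45\right) = \left(-89 + \frac{8281}{324}\right) + \left(91 + 45\right) = - \frac{20555}{324} + 136 = \frac{23509}{324}$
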